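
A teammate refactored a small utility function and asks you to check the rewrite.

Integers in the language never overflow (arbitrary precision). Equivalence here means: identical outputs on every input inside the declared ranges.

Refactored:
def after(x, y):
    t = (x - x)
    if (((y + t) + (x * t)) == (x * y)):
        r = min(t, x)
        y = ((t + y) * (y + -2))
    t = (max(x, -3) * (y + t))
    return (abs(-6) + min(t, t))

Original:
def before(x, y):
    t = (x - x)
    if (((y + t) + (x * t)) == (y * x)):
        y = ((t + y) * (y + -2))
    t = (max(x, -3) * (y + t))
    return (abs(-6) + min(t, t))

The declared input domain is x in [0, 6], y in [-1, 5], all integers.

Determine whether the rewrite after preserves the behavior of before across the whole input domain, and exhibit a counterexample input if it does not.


The two are interchangeable: local variable names differ, statement counts differ, min/max/abs usage differs, and every declared input agrees.
As a probe, take x=4, y=1: before runs t=0, then (((y + t) + (x * t)) == (y * x)) is false, then t=4, then returns 10; after runs t=0, then (((y + t) + (x * t)) == (x * y)) is false, then t=4, then returns 10; both end at 10.
Checked all 49 inputs in the declared domain: the outputs agree on every one.
verdict: equivalent


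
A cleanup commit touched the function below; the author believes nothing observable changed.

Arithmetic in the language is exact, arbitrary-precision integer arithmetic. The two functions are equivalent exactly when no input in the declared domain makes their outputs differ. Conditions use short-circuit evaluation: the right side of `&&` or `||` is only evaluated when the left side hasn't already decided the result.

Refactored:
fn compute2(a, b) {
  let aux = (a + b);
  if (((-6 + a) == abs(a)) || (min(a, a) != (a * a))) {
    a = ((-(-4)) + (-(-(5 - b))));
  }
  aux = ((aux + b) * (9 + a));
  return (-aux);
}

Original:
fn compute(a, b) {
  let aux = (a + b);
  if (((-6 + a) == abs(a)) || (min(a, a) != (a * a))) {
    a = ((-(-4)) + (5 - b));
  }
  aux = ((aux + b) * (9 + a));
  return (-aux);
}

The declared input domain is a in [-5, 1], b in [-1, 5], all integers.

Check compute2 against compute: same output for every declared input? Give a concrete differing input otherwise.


Equivalent — the differences include same computation, different form, yet no declared input distinguishes the two.
One worked example (a=0, b=0) — compute: aux=0, then (((-6 + a) == abs(a)) || (min(a, a) != (a * a))) is false, then aux=0, then returns 0; compute2: aux=0, then (((-6 + a) == abs(a)) || (min(a, a) != (a * a))) is false, then aux=0, then returns 0; agreement on 0.
Every one of the 49 inputs gives matching results.
verdict: equivalent


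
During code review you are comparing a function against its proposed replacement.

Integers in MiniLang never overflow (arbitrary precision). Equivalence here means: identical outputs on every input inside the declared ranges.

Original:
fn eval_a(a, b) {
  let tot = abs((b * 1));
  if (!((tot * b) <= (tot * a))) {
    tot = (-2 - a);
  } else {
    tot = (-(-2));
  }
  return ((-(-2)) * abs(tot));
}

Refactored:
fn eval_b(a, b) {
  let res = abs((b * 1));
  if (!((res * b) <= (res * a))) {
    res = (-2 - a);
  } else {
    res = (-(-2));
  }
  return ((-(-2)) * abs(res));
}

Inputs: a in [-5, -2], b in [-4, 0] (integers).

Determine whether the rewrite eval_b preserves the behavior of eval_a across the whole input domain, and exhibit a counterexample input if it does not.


The two are interchangeable: local variable names differ, and every declared input agrees.
One worked example (a=-3, b=0) — eval_a: tot = 0; (!((tot * b) <= (tot * a))) -> false; tot = 2; return 4; eval_b: res = 0; (!((res * b) <= (res * a))) -> false; res = 2; return 4; agreement on 4.
Checked all 20 inputs in the declared domain: the outputs agree on every one.
verdict: equivalent


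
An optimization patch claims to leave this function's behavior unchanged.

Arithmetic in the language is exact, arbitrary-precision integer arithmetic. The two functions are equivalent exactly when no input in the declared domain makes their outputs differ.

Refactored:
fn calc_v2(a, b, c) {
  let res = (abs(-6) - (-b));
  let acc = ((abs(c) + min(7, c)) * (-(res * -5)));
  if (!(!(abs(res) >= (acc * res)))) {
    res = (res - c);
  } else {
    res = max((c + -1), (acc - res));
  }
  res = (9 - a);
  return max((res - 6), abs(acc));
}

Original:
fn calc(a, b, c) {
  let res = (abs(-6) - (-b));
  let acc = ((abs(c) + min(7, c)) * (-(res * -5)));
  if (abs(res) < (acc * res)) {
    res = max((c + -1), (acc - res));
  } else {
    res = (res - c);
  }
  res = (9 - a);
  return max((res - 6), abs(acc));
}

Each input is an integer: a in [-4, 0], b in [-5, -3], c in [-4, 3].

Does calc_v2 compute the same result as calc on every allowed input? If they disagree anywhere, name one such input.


This is a faithful refactor — comparison usage differs, plus boolean connective usage differs, but the computed results match everywhere.
One worked example (a=-1, b=-3, c=0) — calc: res=3, then acc=0, then (abs(res) < (acc * res)) is false, then res=3, then res=10, then returns 4; calc_v2: res=3, then acc=0, then (!(!(abs(res) >= (acc * res)))) is true, then res=3, then res=10, then returns 4; agreement on 4.
Across all 120 domain points the two functions coincide.
verdict: equivalent


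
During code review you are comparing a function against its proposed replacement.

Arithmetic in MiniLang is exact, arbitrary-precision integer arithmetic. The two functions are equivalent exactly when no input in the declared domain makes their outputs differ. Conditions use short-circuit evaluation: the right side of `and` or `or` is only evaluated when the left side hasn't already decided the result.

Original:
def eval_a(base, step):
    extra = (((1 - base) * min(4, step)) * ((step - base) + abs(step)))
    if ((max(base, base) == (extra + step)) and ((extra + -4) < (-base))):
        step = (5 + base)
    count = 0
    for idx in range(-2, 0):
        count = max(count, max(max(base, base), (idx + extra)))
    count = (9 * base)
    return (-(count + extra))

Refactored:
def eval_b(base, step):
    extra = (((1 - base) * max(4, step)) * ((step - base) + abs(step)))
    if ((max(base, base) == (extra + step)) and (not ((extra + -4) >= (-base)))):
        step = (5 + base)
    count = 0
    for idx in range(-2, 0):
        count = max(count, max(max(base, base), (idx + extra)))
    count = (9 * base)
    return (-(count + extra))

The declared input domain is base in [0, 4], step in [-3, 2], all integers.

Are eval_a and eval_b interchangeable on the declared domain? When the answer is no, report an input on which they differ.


There is a counterexample at base=0, step=1: -2 on one side, -8 on the other.
eval_a: extra := 2 | ((max(base, base) == (extra + step)) and ((extra + -4) < (-base))): false | count := 0 | iter idx=-2: | count := 0 | iter idx=-1: | count := 1 | count := 0 | result -2
eval_b: extra := 8 | ((max(base, base) == (extra + step)) and (not ((extra + -4) >= (-base)))): false | count := 0 | iter idx=-2: | count := 6 | iter idx=-1: | count := 7 | count := 0 | result -8
verdict: not equivalent; witness: base=0, step=1


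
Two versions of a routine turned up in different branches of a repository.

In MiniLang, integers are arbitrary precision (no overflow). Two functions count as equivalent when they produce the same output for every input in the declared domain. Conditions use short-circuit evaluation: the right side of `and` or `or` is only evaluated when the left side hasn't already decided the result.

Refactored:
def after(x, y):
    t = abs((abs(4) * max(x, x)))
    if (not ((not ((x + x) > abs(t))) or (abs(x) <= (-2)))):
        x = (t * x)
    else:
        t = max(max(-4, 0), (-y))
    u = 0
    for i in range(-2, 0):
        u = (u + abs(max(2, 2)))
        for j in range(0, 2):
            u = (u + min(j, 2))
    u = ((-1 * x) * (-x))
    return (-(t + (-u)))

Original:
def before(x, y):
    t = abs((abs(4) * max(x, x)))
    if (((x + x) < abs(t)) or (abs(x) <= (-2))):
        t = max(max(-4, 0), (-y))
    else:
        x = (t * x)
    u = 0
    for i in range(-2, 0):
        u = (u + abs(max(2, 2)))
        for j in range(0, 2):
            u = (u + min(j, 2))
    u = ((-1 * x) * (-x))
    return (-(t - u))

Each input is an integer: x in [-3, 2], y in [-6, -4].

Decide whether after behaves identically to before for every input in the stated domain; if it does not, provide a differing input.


Consider the input x=0, y=-6.
before: t = 0; (((x + x) < abs(t)) or (abs(x) <= (-2))) -> false; x = 0; u = 0; [i=-2]; u = 2; [j=0]; u = 2; [j=1]; u = 3; [i=-1]; u = 5; [j=0]; u = 5; [j=1]; u = 6; u = 0; return 0
after: t = 0; (not ((not ((x + x) > abs(t))) or (abs(x) <= (-2)))) -> false; t = 6; u = 0; [i=-2]; u = 2; [j=0]; u = 2; [j=1]; u = 3; [i=-1]; u = 5; [j=0]; u = 5; [j=1]; u = 6; u = 0; return -6
0 != -6, so the rewrite changes behavior.
verdict: not equivalent; witness: x=0, y=-6


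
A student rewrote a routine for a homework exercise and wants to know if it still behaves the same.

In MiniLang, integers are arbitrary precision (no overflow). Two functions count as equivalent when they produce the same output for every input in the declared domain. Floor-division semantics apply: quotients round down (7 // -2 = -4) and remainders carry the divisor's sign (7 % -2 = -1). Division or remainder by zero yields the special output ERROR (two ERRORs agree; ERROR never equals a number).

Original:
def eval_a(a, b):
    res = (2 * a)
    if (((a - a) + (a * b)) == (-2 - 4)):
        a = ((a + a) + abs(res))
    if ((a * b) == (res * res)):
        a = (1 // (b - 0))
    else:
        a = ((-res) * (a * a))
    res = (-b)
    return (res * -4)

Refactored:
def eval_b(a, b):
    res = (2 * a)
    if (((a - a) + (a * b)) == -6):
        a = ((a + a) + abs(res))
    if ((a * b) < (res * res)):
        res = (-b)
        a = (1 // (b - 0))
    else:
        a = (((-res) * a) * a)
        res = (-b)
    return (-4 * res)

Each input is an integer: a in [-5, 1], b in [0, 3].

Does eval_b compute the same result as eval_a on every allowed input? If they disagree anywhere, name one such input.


Try a=-5, b=0.
eval_a: res becomes -10; next (((a - a) + (a * b)) == (-2 - 4)) evaluates to false; next ((a * b) == (res * res)) evaluates to false; next a becomes 250; next res becomes 0; next final value 0
eval_b: res becomes -10; next (((a - a) + (a * b)) == -6) evaluates to false; next ((a * b) < (res * res)) evaluates to true; next res becomes 0; next hits division by zero so the output is ERROR
0 and ERROR differ, so these are not the same function on this domain.
verdict: not equivalent; witness: a=-5, b=0


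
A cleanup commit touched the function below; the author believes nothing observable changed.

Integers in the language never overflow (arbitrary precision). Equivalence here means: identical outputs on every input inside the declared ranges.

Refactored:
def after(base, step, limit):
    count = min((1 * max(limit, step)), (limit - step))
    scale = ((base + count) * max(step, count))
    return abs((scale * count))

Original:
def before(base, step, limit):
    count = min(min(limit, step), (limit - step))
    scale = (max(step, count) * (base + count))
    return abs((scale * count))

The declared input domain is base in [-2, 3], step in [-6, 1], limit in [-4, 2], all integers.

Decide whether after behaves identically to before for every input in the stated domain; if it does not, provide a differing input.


The rewrite breaks on base=-2, step=-6, limit=-4, where the results are 288 and 96.
before: count := -6 | scale := 48 | result 288
after: count := -4 | scale := 24 | result 96
verdict: not equivalent; witness: base=-2, step=-6, limit=-4


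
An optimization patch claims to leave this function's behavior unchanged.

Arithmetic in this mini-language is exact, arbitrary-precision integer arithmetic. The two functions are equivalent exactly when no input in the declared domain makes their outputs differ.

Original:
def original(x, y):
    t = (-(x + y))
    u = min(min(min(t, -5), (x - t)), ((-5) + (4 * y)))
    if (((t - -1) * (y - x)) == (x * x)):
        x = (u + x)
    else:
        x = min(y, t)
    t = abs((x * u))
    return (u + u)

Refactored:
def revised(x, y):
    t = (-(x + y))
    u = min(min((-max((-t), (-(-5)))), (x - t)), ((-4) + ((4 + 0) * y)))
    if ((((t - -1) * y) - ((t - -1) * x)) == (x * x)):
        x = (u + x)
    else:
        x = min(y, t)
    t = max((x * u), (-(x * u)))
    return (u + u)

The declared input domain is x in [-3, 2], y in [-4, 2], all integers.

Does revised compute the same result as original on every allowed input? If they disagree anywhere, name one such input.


On input x=-3, y=-4, original returns -42 while revised returns -40.
verdict: not equivalent; witness: x=-3, y=-4


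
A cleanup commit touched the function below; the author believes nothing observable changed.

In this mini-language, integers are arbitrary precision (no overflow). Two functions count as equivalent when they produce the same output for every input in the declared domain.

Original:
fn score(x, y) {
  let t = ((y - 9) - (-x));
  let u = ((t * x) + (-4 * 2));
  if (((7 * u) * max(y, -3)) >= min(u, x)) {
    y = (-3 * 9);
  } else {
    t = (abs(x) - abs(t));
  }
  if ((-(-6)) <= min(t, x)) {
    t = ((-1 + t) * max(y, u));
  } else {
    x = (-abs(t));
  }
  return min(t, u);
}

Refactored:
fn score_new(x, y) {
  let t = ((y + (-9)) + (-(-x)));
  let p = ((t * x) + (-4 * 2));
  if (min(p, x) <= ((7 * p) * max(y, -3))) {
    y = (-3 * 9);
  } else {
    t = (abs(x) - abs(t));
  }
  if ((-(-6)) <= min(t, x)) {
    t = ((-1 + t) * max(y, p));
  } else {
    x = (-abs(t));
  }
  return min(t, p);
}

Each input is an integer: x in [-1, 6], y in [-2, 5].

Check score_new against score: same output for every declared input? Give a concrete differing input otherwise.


The two versions differ — the changes include local variable names differ, plus comparison usage differs, plus arithmetic usage differs.
As a probe, take x=-1, y=3: score runs t=-7, then u=-1, then (((7 * u) * max(y, -3)) >= min(u, x)) is false, then t=-6, then ((-(-6)) <= min(t, x)) is false, then x=-6, then returns -6; score_new runs t=-7, then p=-1, then (min(p, x) <= ((7 * p) * max(y, -3))) is false, then t=-6, then ((-(-6)) <= min(t, x)) is false, then x=-6, then returns -6; both end at -6.
Every one of the 64 inputs gives matching results.
verdict: equivalent


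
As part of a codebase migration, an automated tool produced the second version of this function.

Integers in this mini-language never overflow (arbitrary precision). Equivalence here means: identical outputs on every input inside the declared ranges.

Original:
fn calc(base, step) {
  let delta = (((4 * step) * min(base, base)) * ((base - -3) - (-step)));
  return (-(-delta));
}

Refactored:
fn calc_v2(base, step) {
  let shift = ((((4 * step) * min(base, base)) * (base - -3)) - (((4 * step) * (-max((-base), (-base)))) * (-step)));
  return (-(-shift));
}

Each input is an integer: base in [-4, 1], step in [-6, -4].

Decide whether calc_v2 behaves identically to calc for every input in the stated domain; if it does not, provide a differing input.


Differences: constant usage differs, plus local variable names differ, plus min/max/abs usage differs, plus arithmetic usage differs — yet all 18 inputs agree.
verdict: equivalent


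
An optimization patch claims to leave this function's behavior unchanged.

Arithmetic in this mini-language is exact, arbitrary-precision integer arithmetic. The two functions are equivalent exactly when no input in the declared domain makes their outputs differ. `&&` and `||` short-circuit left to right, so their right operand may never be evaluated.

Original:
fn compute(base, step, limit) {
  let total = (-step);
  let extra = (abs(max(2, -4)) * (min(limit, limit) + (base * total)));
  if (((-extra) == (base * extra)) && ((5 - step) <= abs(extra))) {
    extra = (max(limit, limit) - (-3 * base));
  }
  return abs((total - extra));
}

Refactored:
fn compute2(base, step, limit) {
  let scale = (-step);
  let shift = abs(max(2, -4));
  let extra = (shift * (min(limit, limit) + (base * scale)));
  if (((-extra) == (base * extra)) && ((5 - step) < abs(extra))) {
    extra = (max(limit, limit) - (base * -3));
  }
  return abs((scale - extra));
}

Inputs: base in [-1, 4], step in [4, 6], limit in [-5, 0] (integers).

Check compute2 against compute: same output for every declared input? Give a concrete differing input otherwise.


Evaluate both at base=-1, step=5, limit=-5.
compute: total := -5 | extra := 0 | (((-extra) == (base * extra)) && ((5 - step) <= abs(extra))): true | extra := -8 | result 3
compute2: scale := -5 | shift := 2 | extra := 0 | (((-extra) == (base * extra)) && ((5 - step) < abs(extra))): false | result 5
3 vs 5 — the two versions disagree here.
verdict: not equivalent; witness: base=-1, step=5, limit=-5


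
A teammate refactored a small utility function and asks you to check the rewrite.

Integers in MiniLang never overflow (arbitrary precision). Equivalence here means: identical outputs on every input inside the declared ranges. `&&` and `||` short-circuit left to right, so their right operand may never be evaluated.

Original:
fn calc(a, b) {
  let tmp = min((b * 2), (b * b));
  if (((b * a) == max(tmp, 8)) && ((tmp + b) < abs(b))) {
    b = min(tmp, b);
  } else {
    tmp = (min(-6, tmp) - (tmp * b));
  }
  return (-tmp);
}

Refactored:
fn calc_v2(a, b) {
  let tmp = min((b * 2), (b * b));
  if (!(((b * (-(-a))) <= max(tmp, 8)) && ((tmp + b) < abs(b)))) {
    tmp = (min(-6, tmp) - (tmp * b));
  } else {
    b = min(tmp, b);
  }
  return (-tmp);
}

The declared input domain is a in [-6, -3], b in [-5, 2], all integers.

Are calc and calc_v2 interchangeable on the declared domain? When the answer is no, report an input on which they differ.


Take a=-6, b=-1.
calc: tmp becomes -2; next (((b * a) == max(tmp, 8)) && ((tmp + b) < abs(b))) evaluates to false; next tmp becomes -8; next final value 8
calc_v2: tmp becomes -2; next (!(((b * (-(-a))) <= max(tmp, 8)) && ((tmp + b) < abs(b)))) evaluates to false; next b becomes -2; next final value 2
8 != 2, so the rewrite changes behavior.
verdict: not equivalent; witness: a=-6, b=-1


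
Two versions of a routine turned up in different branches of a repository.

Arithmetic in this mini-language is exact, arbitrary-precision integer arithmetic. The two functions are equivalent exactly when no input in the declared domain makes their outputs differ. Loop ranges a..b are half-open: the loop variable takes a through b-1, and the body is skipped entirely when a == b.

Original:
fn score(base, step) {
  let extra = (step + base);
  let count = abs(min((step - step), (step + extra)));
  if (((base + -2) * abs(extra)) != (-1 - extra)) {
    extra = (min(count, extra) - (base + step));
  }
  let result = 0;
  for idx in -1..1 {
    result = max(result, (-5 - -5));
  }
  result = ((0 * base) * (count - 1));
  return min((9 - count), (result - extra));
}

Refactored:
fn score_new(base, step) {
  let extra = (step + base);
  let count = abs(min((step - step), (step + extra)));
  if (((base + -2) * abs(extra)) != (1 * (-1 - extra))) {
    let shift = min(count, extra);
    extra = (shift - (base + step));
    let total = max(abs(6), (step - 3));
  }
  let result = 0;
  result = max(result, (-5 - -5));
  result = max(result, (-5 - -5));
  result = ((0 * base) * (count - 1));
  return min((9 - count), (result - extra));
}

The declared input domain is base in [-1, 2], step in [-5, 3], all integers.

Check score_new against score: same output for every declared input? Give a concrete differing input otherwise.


Although statement counts differ; also constant usage differs; also local variable names differ; also arithmetic usage differs; also loop structure differs; also min/max/abs usage differs, 36/36 inputs agree.
verdict: equivalent


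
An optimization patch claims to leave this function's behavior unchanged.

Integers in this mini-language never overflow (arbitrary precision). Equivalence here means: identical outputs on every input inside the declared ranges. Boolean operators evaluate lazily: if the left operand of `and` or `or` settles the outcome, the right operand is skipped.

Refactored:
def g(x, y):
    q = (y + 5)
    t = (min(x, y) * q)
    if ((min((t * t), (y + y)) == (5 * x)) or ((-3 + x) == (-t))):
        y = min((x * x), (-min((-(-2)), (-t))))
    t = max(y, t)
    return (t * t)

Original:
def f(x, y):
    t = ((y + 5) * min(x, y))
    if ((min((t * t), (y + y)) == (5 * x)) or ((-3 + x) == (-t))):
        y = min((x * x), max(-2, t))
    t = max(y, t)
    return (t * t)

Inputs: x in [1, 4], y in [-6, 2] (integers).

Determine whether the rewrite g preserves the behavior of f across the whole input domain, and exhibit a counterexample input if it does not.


Side by side, the visible changes include: local variable names differ; also statement counts differ; also min/max/abs usage differs.
One worked example (x=4, y=-5) — f: t becomes 0; next ((min((t * t), (y + y)) == (5 * x)) or ((-3 + x) == (-t))) evaluates to false; next t becomes 0; next final value 0; g: q becomes 0; next t becomes 0; next ((min((t * t), (y + y)) == (5 * x)) or ((-3 + x) == (-t))) evaluates to false; next t becomes 0; next final value 0; agreement on 0.
Across all 36 domain points the two functions coincide.
verdict: equivalent


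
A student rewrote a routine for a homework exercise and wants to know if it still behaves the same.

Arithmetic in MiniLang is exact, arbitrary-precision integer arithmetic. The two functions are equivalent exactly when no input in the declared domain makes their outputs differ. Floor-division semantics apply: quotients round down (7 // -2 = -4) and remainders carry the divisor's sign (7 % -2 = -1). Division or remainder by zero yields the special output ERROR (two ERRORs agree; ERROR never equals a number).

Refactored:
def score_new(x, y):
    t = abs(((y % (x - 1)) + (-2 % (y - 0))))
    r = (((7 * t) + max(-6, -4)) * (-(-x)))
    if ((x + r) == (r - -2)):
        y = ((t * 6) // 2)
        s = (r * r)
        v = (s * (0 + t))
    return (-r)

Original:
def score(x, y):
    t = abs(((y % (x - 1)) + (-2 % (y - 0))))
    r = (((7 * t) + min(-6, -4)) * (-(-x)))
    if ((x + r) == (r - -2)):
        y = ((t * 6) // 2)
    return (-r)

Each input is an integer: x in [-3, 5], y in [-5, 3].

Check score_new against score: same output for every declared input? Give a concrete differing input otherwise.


Run the pair on x=-3, y=-5.
score: t=3, then r=-45, then ((x + r) == (r - -2)) is false, then returns 45
score_new: t=3, then r=-51, then ((x + r) == (r - -2)) is false, then returns 51
45 vs 51 — the two versions disagree here.
verdict: not equivalent; witness: x=-3, y=-5


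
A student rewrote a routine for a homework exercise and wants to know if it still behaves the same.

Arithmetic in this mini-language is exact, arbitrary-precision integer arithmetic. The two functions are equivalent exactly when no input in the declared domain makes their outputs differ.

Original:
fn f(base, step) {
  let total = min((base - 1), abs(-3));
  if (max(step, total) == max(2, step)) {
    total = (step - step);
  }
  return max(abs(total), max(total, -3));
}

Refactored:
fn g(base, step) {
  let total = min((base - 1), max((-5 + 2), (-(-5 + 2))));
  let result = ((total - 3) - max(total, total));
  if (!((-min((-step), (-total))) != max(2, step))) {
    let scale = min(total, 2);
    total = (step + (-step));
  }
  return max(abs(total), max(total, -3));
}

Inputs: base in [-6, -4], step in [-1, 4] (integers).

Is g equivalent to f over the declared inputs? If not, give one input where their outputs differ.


Equivalent — the differences include boolean connective usage differs, plus constant usage differs, plus statement counts differ, plus arithmetic usage differs, plus local variable names differ, plus min/max/abs usage differs, plus comparison usage differs, yet no declared input distinguishes the two.
Tracing base=-6, step=3: f: total=-7, then (max(step, total) == max(2, step)) is true, then total=0, then returns 0 | g: total=-7, then result=-3, then (!((-min((-step), (-total))) != max(2, step))) is true, then scale=-7, then total=0, then returns 0 — matching result 0.
Across all 18 domain points the two functions coincide.
verdict: equivalent


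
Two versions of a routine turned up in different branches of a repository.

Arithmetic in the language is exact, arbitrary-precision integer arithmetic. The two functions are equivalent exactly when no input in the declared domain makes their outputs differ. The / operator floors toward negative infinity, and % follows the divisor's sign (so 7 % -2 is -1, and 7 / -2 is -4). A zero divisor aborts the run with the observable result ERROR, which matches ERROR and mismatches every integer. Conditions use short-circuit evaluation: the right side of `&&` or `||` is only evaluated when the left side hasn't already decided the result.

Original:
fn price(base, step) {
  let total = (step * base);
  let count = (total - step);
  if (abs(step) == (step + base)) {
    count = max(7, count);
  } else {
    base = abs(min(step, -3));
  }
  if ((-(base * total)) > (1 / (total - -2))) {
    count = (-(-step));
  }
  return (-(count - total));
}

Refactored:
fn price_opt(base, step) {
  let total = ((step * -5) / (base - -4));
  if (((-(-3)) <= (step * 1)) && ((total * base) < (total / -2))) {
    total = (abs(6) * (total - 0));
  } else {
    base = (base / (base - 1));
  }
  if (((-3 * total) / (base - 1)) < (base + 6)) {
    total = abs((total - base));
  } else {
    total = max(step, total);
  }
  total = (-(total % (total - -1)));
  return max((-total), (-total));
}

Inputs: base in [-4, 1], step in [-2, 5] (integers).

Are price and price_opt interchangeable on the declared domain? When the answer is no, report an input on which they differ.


Evaluate both at base=-4, step=-2.
price: total=8, then count=10, then (abs(step) == (step + base)) is false, then base=3, then ((-(base * total)) > (1 / (total - -2))) is false, then returns -2
price_opt: a zero divisor aborts: ERROR
-2 and ERROR differ, so these are not the same function on this domain.
verdict: not equivalent; witness: base=-4, step=-2


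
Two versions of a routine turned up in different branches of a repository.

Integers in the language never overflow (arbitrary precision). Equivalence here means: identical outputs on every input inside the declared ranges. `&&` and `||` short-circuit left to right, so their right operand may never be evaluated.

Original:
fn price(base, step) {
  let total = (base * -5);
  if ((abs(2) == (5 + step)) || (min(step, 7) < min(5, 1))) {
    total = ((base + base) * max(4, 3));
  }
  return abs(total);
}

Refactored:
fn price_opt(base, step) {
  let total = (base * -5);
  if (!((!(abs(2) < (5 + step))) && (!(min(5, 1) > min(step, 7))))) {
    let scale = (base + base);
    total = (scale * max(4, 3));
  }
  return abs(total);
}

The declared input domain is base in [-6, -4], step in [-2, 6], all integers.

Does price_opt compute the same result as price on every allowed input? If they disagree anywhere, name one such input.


Evaluate both at base=-6, step=1.
price: total=30, then ((abs(2) == (5 + step)) || (min(step, 7) < min(5, 1))) is false, then returns 30
price_opt: total=30, then (!((!(abs(2) < (5 + step))) && (!(min(5, 1) > min(step, 7))))) is true, then scale=-12, then total=-48, then returns 48
30 and 48 differ, so these are not the same function on this domain.
verdict: not equivalent; witness: base=-6, step=1


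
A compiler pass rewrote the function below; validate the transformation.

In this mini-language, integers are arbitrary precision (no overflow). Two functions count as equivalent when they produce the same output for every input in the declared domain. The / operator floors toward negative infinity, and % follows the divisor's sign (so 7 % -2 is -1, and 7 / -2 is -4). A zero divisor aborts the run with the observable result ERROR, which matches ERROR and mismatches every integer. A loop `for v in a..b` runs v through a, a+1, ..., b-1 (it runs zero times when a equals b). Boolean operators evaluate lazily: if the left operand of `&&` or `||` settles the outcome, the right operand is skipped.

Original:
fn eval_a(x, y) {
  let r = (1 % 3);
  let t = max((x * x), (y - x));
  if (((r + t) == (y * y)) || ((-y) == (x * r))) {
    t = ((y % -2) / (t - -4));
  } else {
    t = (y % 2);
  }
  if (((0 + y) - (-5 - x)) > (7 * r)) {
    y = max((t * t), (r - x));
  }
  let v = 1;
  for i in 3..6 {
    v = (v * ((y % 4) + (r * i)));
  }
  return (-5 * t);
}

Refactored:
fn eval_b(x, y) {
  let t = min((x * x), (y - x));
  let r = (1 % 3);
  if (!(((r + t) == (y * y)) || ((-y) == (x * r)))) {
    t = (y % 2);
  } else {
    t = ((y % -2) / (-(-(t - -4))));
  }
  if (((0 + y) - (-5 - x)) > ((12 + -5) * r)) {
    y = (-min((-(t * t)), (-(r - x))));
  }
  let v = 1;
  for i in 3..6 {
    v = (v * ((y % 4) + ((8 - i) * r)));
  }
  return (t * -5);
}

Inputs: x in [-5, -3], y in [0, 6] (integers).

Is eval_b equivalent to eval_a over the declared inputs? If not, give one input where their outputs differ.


At x=-5, y=3: eval_a gives -5, eval_b gives 5.
verdict: not equivalent; witness: x=-5, y=3


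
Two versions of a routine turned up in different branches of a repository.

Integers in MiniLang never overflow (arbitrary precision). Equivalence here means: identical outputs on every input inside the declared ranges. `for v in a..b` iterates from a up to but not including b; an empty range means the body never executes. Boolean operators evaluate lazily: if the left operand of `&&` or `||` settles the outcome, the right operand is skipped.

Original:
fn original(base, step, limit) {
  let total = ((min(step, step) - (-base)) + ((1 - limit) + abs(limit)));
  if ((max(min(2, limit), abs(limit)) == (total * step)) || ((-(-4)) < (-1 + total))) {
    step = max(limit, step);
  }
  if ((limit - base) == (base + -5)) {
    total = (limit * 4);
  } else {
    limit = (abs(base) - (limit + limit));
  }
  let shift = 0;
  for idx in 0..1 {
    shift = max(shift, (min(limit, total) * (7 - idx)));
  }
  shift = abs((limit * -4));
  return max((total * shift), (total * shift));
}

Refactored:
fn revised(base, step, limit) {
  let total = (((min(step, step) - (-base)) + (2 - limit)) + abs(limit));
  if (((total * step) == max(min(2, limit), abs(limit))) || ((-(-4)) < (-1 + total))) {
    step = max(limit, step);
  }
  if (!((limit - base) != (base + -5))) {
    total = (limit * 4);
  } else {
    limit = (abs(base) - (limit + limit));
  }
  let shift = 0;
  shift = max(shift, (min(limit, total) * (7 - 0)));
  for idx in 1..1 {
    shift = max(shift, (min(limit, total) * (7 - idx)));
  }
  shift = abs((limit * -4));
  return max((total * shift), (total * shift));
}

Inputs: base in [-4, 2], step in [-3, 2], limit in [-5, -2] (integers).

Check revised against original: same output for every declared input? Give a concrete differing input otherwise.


base=-4, step=-3, limit=-5 yields 224 from original but 280 from revised.
verdict: not equivalent; witness: base=-4, step=-3, limit=-5


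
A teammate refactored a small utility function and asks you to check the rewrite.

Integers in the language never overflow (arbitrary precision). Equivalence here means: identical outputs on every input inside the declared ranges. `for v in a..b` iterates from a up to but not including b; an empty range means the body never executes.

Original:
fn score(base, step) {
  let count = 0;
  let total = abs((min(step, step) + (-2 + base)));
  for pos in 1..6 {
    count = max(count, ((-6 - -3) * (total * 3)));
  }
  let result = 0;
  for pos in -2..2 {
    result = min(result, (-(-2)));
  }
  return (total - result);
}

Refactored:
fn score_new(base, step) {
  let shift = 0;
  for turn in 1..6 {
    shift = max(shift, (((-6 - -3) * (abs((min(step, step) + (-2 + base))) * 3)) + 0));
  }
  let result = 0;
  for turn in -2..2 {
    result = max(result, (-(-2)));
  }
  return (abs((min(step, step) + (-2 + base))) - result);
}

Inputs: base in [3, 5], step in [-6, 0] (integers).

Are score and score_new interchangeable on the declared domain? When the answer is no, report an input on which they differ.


Run the pair on base=3, step=-6.
score: count = 0; total = 5; [pos=1]; count = 0; [pos=2]; count = 0; [pos=3]; count = 0; [pos=4]; count = 0; [pos=5]; count = 0; result = 0; [pos=-2]; result = 0; [pos=-1]; result = 0; [pos=0]; result = 0; [pos=1]; result = 0; return 5
score_new: shift = 0; [turn=1]; shift = 0; [turn=2]; shift = 0; [turn=3]; shift = 0; [turn=4]; shift = 0; [turn=5]; shift = 0; result = 0; [turn=-2]; result = 2; [turn=-1]; result = 2; [turn=0]; result = 2; [turn=1]; result = 2; return 3
5 against 3: the behavior changed.
verdict: not equivalent; witness: base=3, step=-6


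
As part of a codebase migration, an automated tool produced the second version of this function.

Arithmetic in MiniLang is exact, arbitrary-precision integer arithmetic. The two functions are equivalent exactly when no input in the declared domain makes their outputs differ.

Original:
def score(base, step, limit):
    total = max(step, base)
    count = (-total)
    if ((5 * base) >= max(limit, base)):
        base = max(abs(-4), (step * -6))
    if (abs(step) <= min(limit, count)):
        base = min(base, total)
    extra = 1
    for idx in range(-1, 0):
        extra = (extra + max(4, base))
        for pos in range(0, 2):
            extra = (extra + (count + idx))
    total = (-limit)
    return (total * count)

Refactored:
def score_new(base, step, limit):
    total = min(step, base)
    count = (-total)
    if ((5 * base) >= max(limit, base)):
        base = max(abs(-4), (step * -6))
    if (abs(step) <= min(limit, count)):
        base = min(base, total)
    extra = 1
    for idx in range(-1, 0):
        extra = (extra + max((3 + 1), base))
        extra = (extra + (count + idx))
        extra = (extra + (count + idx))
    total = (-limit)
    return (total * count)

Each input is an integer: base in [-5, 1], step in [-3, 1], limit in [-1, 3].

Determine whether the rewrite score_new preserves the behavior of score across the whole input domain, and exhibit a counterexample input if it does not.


There is a counterexample at base=-5, step=-3, limit=-1: 3 on one side, 5 on the other.
score: total = -3; count = 3; ((5 * base) >= max(limit, base)) -> false; (abs(step) <= min(limit, count)) -> false; extra = 1; [idx=-1]; extra = 5; [pos=0]; extra = 7; [pos=1]; extra = 9; total = 1; return 3
score_new: total = -5; count = 5; ((5 * base) >= max(limit, base)) -> false; (abs(step) <= min(limit, count)) -> false; extra = 1; [idx=-1]; extra = 5; extra = 9; extra = 13; total = 1; return 5
verdict: not equivalent; witness: base=-5, step=-3, limit=-1


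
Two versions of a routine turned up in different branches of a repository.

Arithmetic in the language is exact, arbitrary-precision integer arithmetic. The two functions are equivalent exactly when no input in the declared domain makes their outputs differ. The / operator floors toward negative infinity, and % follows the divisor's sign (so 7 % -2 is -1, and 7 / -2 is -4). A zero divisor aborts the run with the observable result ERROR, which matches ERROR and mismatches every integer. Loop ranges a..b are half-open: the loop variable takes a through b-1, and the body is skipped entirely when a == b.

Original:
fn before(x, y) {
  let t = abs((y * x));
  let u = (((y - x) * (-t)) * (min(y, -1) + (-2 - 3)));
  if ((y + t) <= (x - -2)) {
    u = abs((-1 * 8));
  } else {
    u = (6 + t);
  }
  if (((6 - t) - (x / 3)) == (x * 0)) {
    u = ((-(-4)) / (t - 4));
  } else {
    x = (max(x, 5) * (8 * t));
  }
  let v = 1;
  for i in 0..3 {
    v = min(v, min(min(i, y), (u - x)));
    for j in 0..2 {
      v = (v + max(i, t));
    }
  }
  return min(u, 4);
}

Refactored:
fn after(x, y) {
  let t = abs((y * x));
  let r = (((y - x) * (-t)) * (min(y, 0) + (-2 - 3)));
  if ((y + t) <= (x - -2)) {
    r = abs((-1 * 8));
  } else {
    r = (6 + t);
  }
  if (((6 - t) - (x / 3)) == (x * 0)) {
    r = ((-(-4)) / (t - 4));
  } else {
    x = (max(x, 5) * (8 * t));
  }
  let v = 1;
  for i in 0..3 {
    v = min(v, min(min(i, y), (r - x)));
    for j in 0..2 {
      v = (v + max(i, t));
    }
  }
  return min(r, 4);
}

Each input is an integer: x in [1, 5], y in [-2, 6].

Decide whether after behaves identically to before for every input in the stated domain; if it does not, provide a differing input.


Equivalent. Although `-1` became `0`, no input in the stated domain can expose it.
Across all 45 domain points the two functions coincide.
As a probe, take x=3, y=1: before runs t = 3; u = -36; ((y + t) <= (x - -2)) -> true; u = 8; (((6 - t) - (x / 3)) == (x * 0)) -> false; x = 120; v = 1; [i=0]; v = -112; [j=0]; v = -109; [j=1]; v = -106; [i=1]; v = -112; [j=0]; v = -109; [j=1]; v = -106; [i=2]; v = -112; [j=0]; v = -109; [j=1]; v = -106; return 4; after runs t = 3; r = -30; ((y + t) <= (x - -2)) -> true; r = 8; (((6 - t) - (x / 3)) == (x * 0)) -> false; x = 120; v = 1; [i=0]; v = -112; [j=0]; v = -109; [j=1]; v = -106; [i=1]; v = -112; [j=0]; v = -109; [j=1]; v = -106; [i=2]; v = -112; [j=0]; v = -109; [j=1]; v = -106; return 4; both end at 4.
verdict: equivalent


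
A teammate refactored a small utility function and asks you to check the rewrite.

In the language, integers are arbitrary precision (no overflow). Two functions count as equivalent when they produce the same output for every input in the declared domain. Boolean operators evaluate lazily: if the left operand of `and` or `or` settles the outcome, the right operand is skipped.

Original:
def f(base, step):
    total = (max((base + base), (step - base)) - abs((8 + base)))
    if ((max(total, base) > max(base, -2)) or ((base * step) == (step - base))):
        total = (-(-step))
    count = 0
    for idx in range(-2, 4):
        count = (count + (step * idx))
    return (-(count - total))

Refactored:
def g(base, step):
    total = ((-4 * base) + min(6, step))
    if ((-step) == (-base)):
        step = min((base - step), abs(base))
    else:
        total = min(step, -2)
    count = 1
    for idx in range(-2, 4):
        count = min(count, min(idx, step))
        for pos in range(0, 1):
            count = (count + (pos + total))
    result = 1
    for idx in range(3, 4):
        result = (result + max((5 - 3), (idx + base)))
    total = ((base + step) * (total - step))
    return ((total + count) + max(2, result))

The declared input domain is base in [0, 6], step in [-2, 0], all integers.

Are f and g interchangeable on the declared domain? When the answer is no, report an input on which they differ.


Not equivalent: base=0, step=-2 separates them (-2 vs -10).
f: total=-8, then ((max(total, base) > max(base, -2)) or ((base * step) == (step - base))) is false, then count=0, then (idx=-2), then count=4, then (idx=-1), then count=6, then (idx=0), then count=6, then (idx=1), then count=4, then (idx=2), then count=0, then (idx=3), then count=-6, then returns -2
g: total=-2, then ((-step) == (-base)) is false, then total=-2, then count=1, then (idx=-2), then count=-2, then (pos=0), then count=-4, then (idx=-1), then count=-4, then (pos=0), then count=-6, then (idx=0), then count=-6, then (pos=0), then count=-8, then (idx=1), then count=-8, then (pos=0), then count=-10, then (idx=2), then count=-10, then (pos=0), then count=-12, then (idx=3), then count=-12, then (pos=0), then count=-14, then result=1, then (idx=3), then result=4, then total=0, then returns -10
verdict: not equivalent; witness: base=0, step=-2


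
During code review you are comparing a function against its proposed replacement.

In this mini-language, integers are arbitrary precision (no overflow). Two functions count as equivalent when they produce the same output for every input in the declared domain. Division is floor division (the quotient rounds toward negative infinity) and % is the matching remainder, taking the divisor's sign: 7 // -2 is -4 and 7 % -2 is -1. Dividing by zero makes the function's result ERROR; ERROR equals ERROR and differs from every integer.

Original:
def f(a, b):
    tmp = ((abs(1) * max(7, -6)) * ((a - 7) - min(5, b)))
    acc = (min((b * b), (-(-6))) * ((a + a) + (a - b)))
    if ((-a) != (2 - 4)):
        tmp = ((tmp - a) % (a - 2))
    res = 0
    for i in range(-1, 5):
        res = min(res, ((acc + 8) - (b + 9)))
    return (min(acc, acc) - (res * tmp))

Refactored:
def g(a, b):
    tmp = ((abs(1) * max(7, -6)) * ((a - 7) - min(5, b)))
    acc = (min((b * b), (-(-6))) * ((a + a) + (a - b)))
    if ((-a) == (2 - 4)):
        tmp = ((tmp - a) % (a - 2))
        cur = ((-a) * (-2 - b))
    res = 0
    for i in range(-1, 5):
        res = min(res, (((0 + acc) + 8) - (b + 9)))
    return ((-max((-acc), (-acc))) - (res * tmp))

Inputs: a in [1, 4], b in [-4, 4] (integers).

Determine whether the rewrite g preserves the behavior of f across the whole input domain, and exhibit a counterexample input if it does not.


The rewrite breaks on a=1, b=0, where the results are 0 and -42.
f: tmp := -42 | acc := 0 | ((-a) != (2 - 4)): true | tmp := 0 | res := 0 | iter i=-1: | res := -1 | iter i=0: | res := -1 | iter i=1: | res := -1 | iter i=2: | res := -1 | iter i=3: | res := -1 | iter i=4: | res := -1 | result 0
g: tmp := -42 | acc := 0 | ((-a) == (2 - 4)): false | res := 0 | iter i=-1: | res := -1 | iter i=0: | res := -1 | iter i=1: | res := -1 | iter i=2: | res := -1 | iter i=3: | res := -1 | iter i=4: | res := -1 | result -42
verdict: not equivalent; witness: a=1, b=0
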